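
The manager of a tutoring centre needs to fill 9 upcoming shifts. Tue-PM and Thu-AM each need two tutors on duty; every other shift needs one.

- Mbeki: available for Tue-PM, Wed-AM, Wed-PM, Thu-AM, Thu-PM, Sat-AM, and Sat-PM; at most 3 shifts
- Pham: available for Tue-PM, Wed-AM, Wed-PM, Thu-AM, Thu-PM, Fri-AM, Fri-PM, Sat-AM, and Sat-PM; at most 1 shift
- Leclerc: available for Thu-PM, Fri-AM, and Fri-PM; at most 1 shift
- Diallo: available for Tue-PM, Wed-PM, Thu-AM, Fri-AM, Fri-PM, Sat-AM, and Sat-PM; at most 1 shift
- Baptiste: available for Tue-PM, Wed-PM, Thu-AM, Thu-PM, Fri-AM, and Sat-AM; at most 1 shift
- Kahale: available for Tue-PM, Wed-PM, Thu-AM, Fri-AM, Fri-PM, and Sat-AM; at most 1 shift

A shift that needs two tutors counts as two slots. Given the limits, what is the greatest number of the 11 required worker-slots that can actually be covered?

Total capacity across all tutors is 3+1+1+1+1+1 = 8, and 11 slots are needed, so at most 8 can be filled.
An assignment achieving 8: Tue-PM→Diallo+Baptiste, Wed-AM→Mbeki, Wed-PM→Kahale, Thu-PM→Mbeki, Fri-AM→Leclerc, Fri-PM→Pham, Sat-PM→Mbeki.
Loads: Mbeki 3/3, Pham 1/1, Leclerc 1/1, Diallo 1/1, Baptiste 1/1, Kahale 1/1.

8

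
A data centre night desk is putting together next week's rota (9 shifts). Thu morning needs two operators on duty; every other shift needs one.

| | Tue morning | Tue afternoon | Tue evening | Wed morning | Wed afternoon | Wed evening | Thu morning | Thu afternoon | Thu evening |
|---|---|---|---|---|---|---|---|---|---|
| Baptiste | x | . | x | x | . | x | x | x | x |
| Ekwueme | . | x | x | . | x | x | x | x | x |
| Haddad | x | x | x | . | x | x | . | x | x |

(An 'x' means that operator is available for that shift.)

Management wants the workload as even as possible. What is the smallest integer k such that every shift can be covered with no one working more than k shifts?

With 3 operators and 10 worker-slots to fill, someone must work at least ⌈10/3⌉ = 4 shifts, so k ≥ 4.
k = 4 works: Tue morning→Baptiste, Tue afternoon→Ekwueme, Tue evening→Baptiste, Wed morning→Baptiste, Wed afternoon→Ekwueme, Wed evening→Ekwueme, Thu morning→Baptiste+Ekwueme, Thu afternoon→Haddad, Thu evening→Haddad.
Loads: Baptiste 4, Ekwueme 4, Haddad 2 — all ≤ 4.

4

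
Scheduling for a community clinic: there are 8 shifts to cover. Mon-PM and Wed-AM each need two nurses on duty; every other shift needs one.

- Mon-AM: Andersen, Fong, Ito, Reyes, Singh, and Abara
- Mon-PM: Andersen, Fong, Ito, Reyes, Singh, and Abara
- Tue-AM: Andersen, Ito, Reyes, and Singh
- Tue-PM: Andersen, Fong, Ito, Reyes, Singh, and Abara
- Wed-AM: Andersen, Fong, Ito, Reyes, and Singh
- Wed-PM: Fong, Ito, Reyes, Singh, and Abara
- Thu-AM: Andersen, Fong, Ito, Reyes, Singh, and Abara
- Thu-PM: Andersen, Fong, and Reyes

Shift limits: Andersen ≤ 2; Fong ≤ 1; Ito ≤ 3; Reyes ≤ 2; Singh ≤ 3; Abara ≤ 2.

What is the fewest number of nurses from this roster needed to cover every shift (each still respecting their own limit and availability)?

4

10 slots to fill and no one can take more than 3, so at least ⌈10/3⌉ = 4 nurses are needed.
Andersen, Ito, Reyes, and Singh alone can cover everything: Mon-AM→Andersen, Mon-PM→Reyes+Singh, Tue-AM→Ito, Tue-PM→Ito, Wed-AM→Reyes+Singh, Wed-PM→Ito, Thu-AM→Singh, Thu-PM→Andersen.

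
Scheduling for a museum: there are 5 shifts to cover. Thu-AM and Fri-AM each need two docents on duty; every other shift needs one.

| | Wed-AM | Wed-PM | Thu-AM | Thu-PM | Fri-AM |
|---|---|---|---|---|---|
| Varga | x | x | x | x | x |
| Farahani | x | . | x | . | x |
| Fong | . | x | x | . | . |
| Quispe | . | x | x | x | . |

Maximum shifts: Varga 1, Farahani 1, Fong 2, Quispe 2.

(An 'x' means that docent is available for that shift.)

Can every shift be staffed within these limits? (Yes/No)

No

Shifts {Wed-AM, Fri-AM} need 3 worker-slots in total, but the docents available for any of those shifts (Varga and Farahani) can supply at most 2 among them. So no valid schedule exists.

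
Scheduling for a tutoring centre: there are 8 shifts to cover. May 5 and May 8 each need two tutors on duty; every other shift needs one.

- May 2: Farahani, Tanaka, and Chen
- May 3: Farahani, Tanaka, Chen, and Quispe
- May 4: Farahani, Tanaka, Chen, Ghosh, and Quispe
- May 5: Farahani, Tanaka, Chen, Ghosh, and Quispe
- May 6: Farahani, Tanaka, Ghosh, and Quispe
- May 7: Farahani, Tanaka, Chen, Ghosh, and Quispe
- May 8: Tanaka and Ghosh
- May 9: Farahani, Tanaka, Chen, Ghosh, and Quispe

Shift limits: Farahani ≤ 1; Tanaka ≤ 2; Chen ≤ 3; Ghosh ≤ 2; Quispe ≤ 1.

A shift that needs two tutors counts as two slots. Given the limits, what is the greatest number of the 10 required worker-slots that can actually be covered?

Total capacity across all tutors is 1+2+3+2+1 = 9, and 10 slots are needed, so at most 9 can be filled.
An assignment achieving 9: May 2→Farahani, May 3→Tanaka, May 4→Chen, May 5→Chen+Quispe, May 6→Ghosh, May 7→Chen, May 8→Tanaka+Ghosh.
Loads: Farahani 1/1, Tanaka 2/2, Chen 3/3, Ghosh 2/2, Quispe 1/1.

9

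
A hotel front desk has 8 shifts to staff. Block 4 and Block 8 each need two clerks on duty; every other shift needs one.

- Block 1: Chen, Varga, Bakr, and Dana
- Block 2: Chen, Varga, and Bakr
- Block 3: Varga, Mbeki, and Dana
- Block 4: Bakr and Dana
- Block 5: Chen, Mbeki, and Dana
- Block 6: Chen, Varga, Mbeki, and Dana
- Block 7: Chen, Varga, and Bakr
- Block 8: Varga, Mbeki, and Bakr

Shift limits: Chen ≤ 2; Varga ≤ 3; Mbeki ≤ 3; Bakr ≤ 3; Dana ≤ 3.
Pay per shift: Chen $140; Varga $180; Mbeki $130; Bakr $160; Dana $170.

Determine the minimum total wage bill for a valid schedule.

$1490

Block 4 can only be covered by Bakr and Dana, so that assignment is forced.
Picking the cheapest available clerk for each shift independently would cost $1430, but that ignores the shift limits.
An optimal schedule: Block 1→Bakr, Block 2→Chen, Block 3→Mbeki, Block 4→Bakr+Dana, Block 5→Mbeki, Block 6→Dana, Block 7→Chen, Block 8→Mbeki+Bakr.
Total: 160 + 140 + 130 + 160 + 170 + 130 + 170 + 140 + 130 + 160 = $1490.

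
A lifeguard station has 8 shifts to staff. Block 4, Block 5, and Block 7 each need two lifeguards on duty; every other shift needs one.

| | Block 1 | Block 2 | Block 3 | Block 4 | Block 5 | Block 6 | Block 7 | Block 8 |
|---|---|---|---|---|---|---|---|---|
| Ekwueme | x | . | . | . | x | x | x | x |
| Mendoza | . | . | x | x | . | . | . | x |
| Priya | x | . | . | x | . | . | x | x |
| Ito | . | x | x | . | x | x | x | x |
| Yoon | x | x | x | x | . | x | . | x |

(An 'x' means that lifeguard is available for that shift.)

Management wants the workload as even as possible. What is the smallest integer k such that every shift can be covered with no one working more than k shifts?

3

With 5 lifeguards and 11 worker-slots to fill, someone must work at least ⌈11/5⌉ = 3 shifts, so k ≥ 3.
k = 3 works: Block 1→Ekwueme, Block 2→Ito, Block 3→Mendoza, Block 4→Mendoza+Priya, Block 5→Ekwueme+Ito, Block 6→Ekwueme, Block 7→Priya+Ito, Block 8→Mendoza.
Loads: Ekwueme 3, Mendoza 3, Priya 2, Ito 3, Yoon 0 — all ≤ 3.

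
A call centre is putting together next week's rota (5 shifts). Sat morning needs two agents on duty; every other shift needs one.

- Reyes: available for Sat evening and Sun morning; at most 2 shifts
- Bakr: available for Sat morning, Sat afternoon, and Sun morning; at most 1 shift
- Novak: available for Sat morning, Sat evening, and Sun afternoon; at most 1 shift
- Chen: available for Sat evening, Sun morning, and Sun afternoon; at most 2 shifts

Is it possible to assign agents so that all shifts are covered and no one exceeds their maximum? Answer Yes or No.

Total capacity is 6 and 6 slots are needed, so capacity alone doesn't rule it out.
Shifts {Sat morning, Sat afternoon} need 3 worker-slots in total, but the agents available for any of those shifts (Bakr and Novak) can supply at most 2 among them. So no valid schedule exists.

No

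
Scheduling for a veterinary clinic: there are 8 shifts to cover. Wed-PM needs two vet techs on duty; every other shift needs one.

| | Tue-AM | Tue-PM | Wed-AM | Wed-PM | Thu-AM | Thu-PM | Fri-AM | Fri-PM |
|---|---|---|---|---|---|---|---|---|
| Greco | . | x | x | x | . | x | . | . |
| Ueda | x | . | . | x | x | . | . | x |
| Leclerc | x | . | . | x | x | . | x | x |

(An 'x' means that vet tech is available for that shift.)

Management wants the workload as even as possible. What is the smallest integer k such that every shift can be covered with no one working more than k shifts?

3

With 3 vet techs and 9 worker-slots to fill, someone must work at least ⌈9/3⌉ = 3 shifts, so k ≥ 3.
k = 3 works: Tue-AM→Ueda, Tue-PM→Greco, Wed-AM→Greco, Wed-PM→Ueda+Leclerc, Thu-AM→Ueda, Thu-PM→Greco, Fri-AM→Leclerc, Fri-PM→Leclerc.
Loads: Greco 3, Ueda 3, Leclerc 3 — all ≤ 3.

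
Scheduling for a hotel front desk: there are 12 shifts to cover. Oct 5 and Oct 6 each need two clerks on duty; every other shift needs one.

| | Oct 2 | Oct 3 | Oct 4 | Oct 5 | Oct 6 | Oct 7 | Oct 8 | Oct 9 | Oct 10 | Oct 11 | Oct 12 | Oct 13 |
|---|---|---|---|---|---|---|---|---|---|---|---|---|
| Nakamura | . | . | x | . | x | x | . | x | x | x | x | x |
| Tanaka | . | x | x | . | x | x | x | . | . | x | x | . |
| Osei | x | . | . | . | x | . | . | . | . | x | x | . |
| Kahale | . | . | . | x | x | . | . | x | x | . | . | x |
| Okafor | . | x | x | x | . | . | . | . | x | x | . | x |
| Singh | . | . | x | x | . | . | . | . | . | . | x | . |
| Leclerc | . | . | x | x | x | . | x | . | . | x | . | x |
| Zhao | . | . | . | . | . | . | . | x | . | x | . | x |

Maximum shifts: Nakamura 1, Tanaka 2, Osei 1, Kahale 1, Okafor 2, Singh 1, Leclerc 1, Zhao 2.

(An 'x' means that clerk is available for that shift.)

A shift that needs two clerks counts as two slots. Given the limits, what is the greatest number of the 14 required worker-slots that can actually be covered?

Total capacity across all clerks is 1+2+1+1+2+1+1+2 = 11, and 14 slots are needed, so at most 11 can be filled.
An assignment achieving 11: Oct 2→Osei, Oct 3→Tanaka, Oct 4→Leclerc, Oct 5→Okafor+Singh, Oct 7→Nakamura, Oct 8→Tanaka, Oct 9→Kahale, Oct 10→Okafor, Oct 11→Zhao, Oct 13→Zhao.
Loads: Nakamura 1/1, Tanaka 2/2, Osei 1/1, Kahale 1/1, Okafor 2/2, Singh 1/1, Leclerc 1/1, Zhao 2/2.

11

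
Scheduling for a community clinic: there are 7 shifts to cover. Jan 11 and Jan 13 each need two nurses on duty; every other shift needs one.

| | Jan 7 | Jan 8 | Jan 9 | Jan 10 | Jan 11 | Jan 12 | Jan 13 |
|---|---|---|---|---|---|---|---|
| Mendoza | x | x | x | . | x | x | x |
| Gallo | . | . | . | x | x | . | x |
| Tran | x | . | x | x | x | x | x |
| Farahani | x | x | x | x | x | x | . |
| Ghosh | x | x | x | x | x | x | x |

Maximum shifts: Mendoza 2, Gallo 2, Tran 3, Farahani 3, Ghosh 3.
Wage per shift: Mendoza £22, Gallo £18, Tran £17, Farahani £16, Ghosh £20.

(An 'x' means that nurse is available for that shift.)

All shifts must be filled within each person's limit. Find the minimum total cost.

£155

Picking the cheapest available nurse for each shift independently would cost £148, but that ignores the shift limits.
An optimal schedule: Jan 7→Farahani, Jan 8→Farahani, Jan 9→Farahani, Jan 10→Tran, Jan 11→Gallo+Ghosh, Jan 12→Tran, Jan 13→Tran+Gallo.
Total: 16 + 16 + 16 + 17 + 18 + 20 + 17 + 17 + 18 = £155.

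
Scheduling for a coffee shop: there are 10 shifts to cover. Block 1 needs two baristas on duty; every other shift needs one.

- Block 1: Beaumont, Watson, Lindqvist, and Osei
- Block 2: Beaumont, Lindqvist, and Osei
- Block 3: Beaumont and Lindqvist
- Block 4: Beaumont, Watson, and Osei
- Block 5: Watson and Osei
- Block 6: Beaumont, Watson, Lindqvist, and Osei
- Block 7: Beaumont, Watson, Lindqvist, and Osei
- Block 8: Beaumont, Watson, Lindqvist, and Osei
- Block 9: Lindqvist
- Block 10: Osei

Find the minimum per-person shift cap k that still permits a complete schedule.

3

With 4 baristas and 11 worker-slots to fill, someone must work at least ⌈11/4⌉ = 3 shifts, so k ≥ 3.
k = 3 works: Block 1→Lindqvist+Osei, Block 2→Beaumont, Block 3→Beaumont, Block 4→Beaumont, Block 5→Watson, Block 6→Watson, Block 7→Watson, Block 8→Lindqvist, Block 9→Lindqvist, Block 10→Osei.
Loads: Beaumont 3, Watson 3, Lindqvist 3, Osei 2 — all ≤ 3.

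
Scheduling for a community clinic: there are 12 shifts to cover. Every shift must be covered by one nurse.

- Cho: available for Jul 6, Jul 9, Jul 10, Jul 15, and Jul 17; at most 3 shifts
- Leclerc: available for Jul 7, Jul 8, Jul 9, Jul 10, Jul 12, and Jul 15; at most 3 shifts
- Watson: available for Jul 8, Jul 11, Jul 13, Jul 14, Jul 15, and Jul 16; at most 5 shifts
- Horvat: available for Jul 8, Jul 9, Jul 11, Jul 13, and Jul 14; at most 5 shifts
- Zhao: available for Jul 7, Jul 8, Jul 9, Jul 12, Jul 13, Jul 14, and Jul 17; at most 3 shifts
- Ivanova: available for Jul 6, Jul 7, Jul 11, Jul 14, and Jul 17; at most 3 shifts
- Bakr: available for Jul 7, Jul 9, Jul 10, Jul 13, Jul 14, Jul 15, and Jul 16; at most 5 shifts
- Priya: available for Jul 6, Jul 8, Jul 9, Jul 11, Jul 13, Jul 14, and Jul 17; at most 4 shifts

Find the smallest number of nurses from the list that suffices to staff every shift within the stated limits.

12 slots to fill and no one can take more than 5, so at least ⌈12/5⌉ = 3 nurses are needed.
Leclerc, Watson, and Priya alone can cover everything: Jul 6→Priya, Jul 7→Leclerc, Jul 8→Priya, Jul 9→Priya, Jul 10→Leclerc, Jul 11→Watson, Jul 12→Leclerc, Jul 13→Watson, Jul 14→Watson, Jul 15→Watson, Jul 16→Watson, Jul 17→Priya.

3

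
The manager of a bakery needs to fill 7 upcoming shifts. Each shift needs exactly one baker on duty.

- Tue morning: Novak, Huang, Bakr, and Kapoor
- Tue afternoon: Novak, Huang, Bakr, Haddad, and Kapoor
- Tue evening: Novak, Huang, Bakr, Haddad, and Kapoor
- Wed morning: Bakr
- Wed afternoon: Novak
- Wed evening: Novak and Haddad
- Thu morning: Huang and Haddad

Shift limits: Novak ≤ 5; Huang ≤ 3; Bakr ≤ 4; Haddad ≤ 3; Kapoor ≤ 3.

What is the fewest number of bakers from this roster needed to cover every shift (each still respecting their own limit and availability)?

7 slots to fill and no one can take more than 5, so at least ⌈7/5⌉ = 2 bakers are needed.
Shifts {Wed morning, Wed afternoon, Thu morning} need 3 slots, but among the bakers available for them (Novak, Huang, Bakr, and Haddad) any 2 together supply at most 2. So 2 bakers are not enough.
Novak, Huang, and Bakr alone can cover everything: Tue morning→Novak, Tue afternoon→Novak, Tue evening→Novak, Wed morning→Bakr, Wed afternoon→Novak, Wed evening→Novak, Thu morning→Huang.

3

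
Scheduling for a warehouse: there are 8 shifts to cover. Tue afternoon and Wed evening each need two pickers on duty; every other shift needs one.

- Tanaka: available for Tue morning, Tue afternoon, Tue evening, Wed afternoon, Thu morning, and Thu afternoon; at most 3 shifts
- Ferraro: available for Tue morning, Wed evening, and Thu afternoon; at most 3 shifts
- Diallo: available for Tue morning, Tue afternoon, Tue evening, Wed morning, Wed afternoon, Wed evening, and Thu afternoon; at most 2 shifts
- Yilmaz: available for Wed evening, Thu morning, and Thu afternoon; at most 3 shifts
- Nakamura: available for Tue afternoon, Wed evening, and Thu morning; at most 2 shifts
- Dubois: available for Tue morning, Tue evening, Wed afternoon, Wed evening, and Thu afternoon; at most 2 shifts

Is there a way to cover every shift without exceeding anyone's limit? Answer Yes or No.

Yes

Wed morning can only be covered by Diallo, so that assignment is forced.
One valid schedule: Tue morning→Ferraro, Tue afternoon→Tanaka+Diallo, Tue evening→Tanaka, Wed morning→Diallo, Wed afternoon→Tanaka, Wed evening→Ferraro+Yilmaz, Thu morning→Yilmaz, Thu afternoon→Ferraro.
Loads: Tanaka 3/3, Ferraro 3/3, Diallo 2/2, Yilmaz 2/3, Nakamura 0/2, Dubois 0/2 — all within limits.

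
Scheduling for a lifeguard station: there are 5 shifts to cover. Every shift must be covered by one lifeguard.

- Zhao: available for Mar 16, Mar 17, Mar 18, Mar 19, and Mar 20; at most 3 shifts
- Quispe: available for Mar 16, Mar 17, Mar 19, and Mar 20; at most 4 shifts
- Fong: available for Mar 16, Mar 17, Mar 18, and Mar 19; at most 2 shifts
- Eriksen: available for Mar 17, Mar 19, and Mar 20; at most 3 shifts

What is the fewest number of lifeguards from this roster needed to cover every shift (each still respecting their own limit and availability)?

2

5 slots to fill and no one can take more than 4, so at least ⌈5/4⌉ = 2 lifeguards are needed.
Zhao and Quispe alone can cover everything: Mar 16→Zhao, Mar 17→Zhao, Mar 18→Zhao, Mar 19→Quispe, Mar 20→Quispe.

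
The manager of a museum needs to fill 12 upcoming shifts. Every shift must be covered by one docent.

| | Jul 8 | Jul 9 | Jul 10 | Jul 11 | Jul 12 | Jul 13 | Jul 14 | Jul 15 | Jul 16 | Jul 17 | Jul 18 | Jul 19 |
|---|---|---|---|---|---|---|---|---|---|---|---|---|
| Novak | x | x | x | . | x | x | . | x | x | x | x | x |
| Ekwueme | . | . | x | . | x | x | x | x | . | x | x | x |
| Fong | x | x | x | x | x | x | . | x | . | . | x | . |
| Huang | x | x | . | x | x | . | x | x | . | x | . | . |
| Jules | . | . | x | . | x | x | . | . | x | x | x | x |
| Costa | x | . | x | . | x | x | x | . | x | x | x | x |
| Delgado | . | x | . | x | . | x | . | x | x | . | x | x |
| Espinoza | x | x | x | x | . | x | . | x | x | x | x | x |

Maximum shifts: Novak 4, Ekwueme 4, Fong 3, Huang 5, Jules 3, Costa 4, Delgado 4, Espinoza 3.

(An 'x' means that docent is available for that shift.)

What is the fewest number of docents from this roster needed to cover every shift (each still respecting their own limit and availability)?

3

12 slots to fill and no one can take more than 5, so at least ⌈12/5⌉ = 3 docents are needed.
Novak, Ekwueme, and Huang alone can cover everything: Jul 8→Novak, Jul 9→Novak, Jul 10→Novak, Jul 11→Huang, Jul 12→Huang, Jul 13→Ekwueme, Jul 14→Ekwueme, Jul 15→Huang, Jul 16→Novak, Jul 17→Huang, Jul 18→Ekwueme, Jul 19→Ekwueme.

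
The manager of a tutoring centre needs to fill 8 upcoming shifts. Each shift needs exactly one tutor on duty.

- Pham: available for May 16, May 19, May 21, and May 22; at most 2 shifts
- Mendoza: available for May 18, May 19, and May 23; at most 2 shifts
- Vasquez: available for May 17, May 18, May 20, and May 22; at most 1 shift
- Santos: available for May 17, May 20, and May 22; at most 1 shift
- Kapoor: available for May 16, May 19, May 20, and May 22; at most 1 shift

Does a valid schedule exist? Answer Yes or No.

Total capacity is 2+2+1+1+1 = 7 but 8 worker-slots are needed — infeasible.

No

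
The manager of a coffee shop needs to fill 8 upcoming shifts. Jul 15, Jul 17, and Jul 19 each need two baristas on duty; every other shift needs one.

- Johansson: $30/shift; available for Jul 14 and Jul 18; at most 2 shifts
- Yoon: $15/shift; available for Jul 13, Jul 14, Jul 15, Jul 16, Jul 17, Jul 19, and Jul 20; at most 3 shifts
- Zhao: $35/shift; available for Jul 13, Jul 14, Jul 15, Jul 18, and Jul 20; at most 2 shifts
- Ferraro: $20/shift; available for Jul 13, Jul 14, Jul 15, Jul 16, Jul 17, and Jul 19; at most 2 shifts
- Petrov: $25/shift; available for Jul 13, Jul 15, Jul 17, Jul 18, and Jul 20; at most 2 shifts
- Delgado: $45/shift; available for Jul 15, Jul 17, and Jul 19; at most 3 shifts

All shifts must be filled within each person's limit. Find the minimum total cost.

Picking the cheapest available barista for each shift independently would cost $190, but that ignores the shift limits.
An optimal schedule: Jul 13→Zhao, Jul 14→Johansson, Jul 15→Zhao+Petrov, Jul 16→Yoon, Jul 17→Ferraro+Petrov, Jul 18→Johansson, Jul 19→Yoon+Ferraro, Jul 20→Yoon.
Total: 35 + 30 + 35 + 25 + 15 + 20 + 25 + 30 + 15 + 20 + 15 = $265.

$265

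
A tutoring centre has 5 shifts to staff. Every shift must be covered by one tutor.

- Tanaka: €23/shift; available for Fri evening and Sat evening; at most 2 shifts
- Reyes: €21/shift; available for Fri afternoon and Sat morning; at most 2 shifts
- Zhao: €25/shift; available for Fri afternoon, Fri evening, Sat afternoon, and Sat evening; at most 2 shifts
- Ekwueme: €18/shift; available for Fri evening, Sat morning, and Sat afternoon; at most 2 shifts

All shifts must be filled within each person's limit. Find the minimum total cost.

Picking the cheapest available tutor for each shift independently would cost €98, but that ignores the shift limits.
An optimal schedule: Fri afternoon→Reyes, Fri evening→Ekwueme, Sat morning→Reyes, Sat afternoon→Ekwueme, Sat evening→Tanaka.
Total: 21 + 18 + 21 + 18 + 23 = €101.

€101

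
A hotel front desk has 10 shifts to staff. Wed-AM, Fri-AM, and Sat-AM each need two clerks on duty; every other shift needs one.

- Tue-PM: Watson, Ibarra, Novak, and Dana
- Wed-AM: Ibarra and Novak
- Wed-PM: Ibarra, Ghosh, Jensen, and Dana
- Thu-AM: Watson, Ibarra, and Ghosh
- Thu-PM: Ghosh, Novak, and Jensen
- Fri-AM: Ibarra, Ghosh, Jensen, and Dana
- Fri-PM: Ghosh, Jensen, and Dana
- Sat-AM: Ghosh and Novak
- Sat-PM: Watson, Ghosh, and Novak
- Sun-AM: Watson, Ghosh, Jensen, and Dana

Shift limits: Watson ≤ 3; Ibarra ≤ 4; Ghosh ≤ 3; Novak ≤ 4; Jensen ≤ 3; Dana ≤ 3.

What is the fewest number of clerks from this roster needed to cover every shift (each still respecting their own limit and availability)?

13 slots to fill and no one can take more than 4, so at least ⌈13/4⌉ = 4 clerks are needed.
Watson, Ibarra, Ghosh, and Novak alone can cover everything: Tue-PM→Watson, Wed-AM→Ibarra+Novak, Wed-PM→Ibarra, Thu-AM→Watson, Thu-PM→Novak, Fri-AM→Ibarra+Ghosh, Fri-PM→Ghosh, Sat-AM→Ghosh+Novak, Sat-PM→Novak, Sun-AM→Watson.

4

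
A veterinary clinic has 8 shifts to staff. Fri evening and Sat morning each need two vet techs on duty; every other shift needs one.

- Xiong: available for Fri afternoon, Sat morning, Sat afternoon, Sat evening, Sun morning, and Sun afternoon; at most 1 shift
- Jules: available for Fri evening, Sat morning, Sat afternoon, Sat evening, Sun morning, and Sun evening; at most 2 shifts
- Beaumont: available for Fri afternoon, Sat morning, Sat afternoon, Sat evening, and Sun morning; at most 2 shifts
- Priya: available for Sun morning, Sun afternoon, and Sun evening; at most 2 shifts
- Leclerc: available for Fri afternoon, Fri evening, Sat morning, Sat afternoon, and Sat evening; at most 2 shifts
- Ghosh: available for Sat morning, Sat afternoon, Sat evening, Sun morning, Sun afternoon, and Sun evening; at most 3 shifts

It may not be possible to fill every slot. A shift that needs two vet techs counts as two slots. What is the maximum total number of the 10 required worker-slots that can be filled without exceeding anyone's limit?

10

Total capacity across all vet techs is 1+2+2+2+2+3 = 12, and 10 slots are needed, so at most 10 can be filled.
An assignment achieving 10: Fri afternoon→Xiong, Fri evening→Jules+Leclerc, Sat morning→Beaumont+Leclerc, Sat afternoon→Beaumont, Sat evening→Ghosh, Sun morning→Priya, Sun afternoon→Priya, Sun evening→Jules.
Loads: Xiong 1/1, Jules 2/2, Beaumont 2/2, Priya 2/2, Leclerc 2/2, Ghosh 1/3.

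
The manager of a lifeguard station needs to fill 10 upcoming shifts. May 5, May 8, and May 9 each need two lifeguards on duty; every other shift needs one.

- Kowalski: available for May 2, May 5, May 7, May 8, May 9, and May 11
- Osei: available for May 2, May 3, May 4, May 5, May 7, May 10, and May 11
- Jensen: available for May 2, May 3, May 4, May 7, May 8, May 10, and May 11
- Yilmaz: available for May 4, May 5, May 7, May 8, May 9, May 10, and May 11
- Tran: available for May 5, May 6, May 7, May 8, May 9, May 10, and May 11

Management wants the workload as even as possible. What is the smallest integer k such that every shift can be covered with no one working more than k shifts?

With 5 lifeguards and 13 worker-slots to fill, someone must work at least ⌈13/5⌉ = 3 shifts, so k ≥ 3.
k = 3 works: May 2→Kowalski, May 3→Osei, May 4→Osei, May 5→Yilmaz+Tran, May 6→Tran, May 7→Kowalski, May 8→Jensen+Yilmaz, May 9→Kowalski+Yilmaz, May 10→Osei, May 11→Jensen.
Loads: Kowalski 3, Osei 3, Jensen 2, Yilmaz 3, Tran 2 — all ≤ 3.

3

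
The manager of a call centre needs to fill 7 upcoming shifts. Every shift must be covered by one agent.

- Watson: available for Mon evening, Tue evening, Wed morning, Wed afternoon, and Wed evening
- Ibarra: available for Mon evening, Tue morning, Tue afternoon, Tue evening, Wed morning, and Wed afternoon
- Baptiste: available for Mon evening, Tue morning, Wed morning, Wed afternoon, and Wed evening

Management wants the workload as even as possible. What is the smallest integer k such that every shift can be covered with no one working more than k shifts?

With 3 agents and 7 worker-slots to fill, someone must work at least ⌈7/3⌉ = 3 shifts, so k ≥ 3.
k = 3 works: Mon evening→Watson, Tue morning→Ibarra, Tue afternoon→Ibarra, Tue evening→Watson, Wed morning→Ibarra, Wed afternoon→Baptiste, Wed evening→Watson.
Loads: Watson 3, Ibarra 3, Baptiste 1 — all ≤ 3.

3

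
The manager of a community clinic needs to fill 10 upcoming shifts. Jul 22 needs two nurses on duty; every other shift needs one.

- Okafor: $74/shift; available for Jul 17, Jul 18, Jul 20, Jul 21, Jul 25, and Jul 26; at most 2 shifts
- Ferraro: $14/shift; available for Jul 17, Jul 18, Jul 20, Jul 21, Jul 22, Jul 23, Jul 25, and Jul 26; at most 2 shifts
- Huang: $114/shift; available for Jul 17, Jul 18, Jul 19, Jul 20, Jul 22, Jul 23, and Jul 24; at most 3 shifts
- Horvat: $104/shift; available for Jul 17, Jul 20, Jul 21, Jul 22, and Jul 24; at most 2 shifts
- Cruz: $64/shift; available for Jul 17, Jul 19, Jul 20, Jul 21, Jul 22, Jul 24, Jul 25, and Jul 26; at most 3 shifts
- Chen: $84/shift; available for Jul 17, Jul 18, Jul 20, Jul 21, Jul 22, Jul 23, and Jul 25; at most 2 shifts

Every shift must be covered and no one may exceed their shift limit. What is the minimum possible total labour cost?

Picking the cheapest available nurse for each shift independently would cost $304, but that ignores the shift limits.
An optimal schedule: Jul 17→Chen, Jul 18→Okafor, Jul 19→Cruz, Jul 20→Horvat, Jul 21→Okafor, Jul 22→Chen+Horvat, Jul 23→Ferraro, Jul 24→Cruz, Jul 25→Cruz, Jul 26→Ferraro.
Total: 84 + 74 + 64 + 104 + 74 + 84 + 104 + 14 + 64 + 64 + 14 = $744.

$744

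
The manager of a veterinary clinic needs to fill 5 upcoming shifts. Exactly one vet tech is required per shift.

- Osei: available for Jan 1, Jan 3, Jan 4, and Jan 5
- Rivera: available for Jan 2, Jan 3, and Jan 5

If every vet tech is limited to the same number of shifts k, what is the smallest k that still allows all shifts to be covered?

With 2 vet techs and 5 worker-slots to fill, someone must work at least ⌈5/2⌉ = 3 shifts, so k ≥ 3.
k = 3 works: Jan 1→Osei, Jan 2→Rivera, Jan 3→Osei, Jan 4→Osei, Jan 5→Rivera.
Loads: Osei 3, Rivera 2 — all ≤ 3.

3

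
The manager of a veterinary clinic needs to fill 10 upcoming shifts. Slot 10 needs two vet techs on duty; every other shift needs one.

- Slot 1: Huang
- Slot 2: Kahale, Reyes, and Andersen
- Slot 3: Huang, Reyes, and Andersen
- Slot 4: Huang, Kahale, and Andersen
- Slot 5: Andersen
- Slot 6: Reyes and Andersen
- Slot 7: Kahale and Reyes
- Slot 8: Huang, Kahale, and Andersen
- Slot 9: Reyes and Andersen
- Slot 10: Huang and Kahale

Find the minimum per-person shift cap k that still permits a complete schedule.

With 4 vet techs and 11 worker-slots to fill, someone must work at least ⌈11/4⌉ = 3 shifts, so k ≥ 3.
k = 3 works: Slot 1→Huang, Slot 2→Kahale, Slot 3→Huang, Slot 4→Andersen, Slot 5→Andersen, Slot 6→Reyes, Slot 7→Kahale, Slot 8→Andersen, Slot 9→Reyes, Slot 10→Huang+Kahale.
Loads: Huang 3, Kahale 3, Reyes 2, Andersen 3 — all ≤ 3.

3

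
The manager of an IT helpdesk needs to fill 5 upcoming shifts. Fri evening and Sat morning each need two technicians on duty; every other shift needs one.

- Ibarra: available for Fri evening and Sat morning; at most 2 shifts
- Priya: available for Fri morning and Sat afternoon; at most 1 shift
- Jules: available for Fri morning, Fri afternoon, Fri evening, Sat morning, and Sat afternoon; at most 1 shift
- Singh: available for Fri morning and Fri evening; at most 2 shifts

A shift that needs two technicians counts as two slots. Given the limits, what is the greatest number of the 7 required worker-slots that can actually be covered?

6

Total capacity across all technicians is 2+1+1+2 = 6, and 7 slots are needed, so at most 6 can be filled.
An assignment achieving 6: Fri morning→Singh, Fri afternoon→Jules, Fri evening→Ibarra+Singh, Sat morning→Ibarra, Sat afternoon→Priya.
Loads: Ibarra 2/2, Priya 1/1, Jules 1/1, Singh 2/2.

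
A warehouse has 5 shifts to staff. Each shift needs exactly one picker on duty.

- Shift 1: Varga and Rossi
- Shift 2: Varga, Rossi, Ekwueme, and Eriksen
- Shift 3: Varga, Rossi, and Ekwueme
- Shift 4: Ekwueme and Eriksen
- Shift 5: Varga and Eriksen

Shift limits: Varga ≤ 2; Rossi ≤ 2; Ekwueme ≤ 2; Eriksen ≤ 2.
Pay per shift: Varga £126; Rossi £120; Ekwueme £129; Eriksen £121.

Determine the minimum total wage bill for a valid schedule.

Picking the cheapest available picker for each shift independently would cost £602, but that ignores the shift limits.
An optimal schedule: Shift 1→Rossi, Shift 2→Varga, Shift 3→Rossi, Shift 4→Eriksen, Shift 5→Eriksen.
Total: 120 + 126 + 120 + 121 + 121 = £608.

£608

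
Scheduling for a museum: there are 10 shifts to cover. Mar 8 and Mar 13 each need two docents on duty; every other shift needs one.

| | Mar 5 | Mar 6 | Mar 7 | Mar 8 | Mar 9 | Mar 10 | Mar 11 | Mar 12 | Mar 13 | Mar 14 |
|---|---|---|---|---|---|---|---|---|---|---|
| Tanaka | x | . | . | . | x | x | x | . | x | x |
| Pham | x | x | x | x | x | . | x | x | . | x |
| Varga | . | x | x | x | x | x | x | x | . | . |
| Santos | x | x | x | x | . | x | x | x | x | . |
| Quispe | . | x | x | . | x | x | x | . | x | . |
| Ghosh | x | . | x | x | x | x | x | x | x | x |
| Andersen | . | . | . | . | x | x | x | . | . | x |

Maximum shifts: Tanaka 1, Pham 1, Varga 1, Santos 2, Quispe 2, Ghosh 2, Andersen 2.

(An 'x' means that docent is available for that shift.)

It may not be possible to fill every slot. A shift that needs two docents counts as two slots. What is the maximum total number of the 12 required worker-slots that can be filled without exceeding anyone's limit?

Total capacity across all docents is 1+1+1+2+2+2+2 = 11, and 12 slots are needed, so at most 11 can be filled.
An assignment achieving 11: Mar 5→Tanaka, Mar 6→Pham, Mar 7→Quispe, Mar 8→Varga+Santos, Mar 9→Andersen, Mar 10→Andersen, Mar 12→Santos, Mar 13→Quispe+Ghosh, Mar 14→Ghosh.
Loads: Tanaka 1/1, Pham 1/1, Varga 1/1, Santos 2/2, Quispe 2/2, Ghosh 2/2, Andersen 2/2.

11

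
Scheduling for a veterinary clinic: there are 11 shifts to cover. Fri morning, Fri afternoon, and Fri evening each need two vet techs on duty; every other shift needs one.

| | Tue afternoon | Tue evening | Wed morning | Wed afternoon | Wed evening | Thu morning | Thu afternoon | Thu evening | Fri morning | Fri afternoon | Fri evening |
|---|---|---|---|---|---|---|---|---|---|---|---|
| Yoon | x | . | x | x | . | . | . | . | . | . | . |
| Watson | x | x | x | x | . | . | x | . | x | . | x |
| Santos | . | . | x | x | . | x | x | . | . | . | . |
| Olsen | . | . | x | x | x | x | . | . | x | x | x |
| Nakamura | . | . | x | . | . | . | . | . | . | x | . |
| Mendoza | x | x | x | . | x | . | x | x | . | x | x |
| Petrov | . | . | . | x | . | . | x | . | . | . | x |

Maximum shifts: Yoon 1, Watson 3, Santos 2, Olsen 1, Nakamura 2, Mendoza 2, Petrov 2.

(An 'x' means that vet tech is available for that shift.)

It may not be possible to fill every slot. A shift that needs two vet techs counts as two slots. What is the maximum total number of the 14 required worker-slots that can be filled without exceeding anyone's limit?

Total capacity across all vet techs is 1+3+2+1+2+2+2 = 13, and 14 slots are needed, so at most 13 can be filled.
An assignment achieving 13: Tue afternoon→Yoon, Tue evening→Watson, Wed morning→Nakamura, Wed afternoon→Petrov, Wed evening→Olsen, Thu morning→Santos, Thu afternoon→Santos, Thu evening→Mendoza, Fri morning→Watson, Fri afternoon→Nakamura+Mendoza, Fri evening→Watson+Petrov.
Loads: Yoon 1/1, Watson 3/3, Santos 2/2, Olsen 1/1, Nakamura 2/2, Mendoza 2/2, Petrov 2/2.

13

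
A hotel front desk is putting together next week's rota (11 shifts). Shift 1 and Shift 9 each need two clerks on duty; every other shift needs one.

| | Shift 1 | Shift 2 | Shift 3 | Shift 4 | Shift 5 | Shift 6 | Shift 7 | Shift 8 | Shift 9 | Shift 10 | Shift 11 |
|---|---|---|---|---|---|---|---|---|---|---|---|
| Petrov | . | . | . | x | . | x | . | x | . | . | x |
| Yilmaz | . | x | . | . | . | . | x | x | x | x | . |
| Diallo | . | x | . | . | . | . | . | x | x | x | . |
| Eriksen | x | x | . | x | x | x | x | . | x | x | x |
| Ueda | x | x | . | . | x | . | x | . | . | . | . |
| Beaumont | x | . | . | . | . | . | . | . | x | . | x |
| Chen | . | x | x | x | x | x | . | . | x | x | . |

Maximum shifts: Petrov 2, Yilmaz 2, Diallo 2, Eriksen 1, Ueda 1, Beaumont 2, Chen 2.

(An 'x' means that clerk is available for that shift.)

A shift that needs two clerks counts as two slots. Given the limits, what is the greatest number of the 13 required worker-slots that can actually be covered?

Total capacity across all clerks is 2+2+2+1+1+2+2 = 12, and 13 slots are needed, so at most 12 can be filled.
An assignment achieving 12: Shift 1→Eriksen+Ueda, Shift 2→Diallo, Shift 3→Chen, Shift 4→Petrov, Shift 5→Chen, Shift 6→Petrov, Shift 7→Yilmaz, Shift 8→Yilmaz, Shift 9→Beaumont, Shift 10→Diallo, Shift 11→Beaumont.
Loads: Petrov 2/2, Yilmaz 2/2, Diallo 2/2, Eriksen 1/1, Ueda 1/1, Beaumont 2/2, Chen 2/2.

12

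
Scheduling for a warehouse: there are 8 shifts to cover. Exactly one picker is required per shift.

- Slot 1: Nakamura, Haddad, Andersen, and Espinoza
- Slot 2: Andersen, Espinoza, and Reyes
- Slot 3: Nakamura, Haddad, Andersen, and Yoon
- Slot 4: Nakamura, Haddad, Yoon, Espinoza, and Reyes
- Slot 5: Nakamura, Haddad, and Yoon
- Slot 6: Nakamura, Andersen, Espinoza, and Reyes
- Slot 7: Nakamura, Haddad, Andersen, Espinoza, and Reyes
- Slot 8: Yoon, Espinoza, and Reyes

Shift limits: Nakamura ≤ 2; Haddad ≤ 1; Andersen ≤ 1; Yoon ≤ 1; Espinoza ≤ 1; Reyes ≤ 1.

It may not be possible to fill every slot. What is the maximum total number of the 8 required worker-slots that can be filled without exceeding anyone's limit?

7

Total capacity across all pickers is 2+1+1+1+1+1 = 7, and 8 slots are needed, so at most 7 can be filled.
An assignment achieving 7: Slot 1→Nakamura, Slot 2→Andersen, Slot 3→Haddad, Slot 4→Reyes, Slot 5→Nakamura, Slot 6→Espinoza, Slot 8→Yoon.
Loads: Nakamura 2/2, Haddad 1/1, Andersen 1/1, Yoon 1/1, Espinoza 1/1, Reyes 1/1.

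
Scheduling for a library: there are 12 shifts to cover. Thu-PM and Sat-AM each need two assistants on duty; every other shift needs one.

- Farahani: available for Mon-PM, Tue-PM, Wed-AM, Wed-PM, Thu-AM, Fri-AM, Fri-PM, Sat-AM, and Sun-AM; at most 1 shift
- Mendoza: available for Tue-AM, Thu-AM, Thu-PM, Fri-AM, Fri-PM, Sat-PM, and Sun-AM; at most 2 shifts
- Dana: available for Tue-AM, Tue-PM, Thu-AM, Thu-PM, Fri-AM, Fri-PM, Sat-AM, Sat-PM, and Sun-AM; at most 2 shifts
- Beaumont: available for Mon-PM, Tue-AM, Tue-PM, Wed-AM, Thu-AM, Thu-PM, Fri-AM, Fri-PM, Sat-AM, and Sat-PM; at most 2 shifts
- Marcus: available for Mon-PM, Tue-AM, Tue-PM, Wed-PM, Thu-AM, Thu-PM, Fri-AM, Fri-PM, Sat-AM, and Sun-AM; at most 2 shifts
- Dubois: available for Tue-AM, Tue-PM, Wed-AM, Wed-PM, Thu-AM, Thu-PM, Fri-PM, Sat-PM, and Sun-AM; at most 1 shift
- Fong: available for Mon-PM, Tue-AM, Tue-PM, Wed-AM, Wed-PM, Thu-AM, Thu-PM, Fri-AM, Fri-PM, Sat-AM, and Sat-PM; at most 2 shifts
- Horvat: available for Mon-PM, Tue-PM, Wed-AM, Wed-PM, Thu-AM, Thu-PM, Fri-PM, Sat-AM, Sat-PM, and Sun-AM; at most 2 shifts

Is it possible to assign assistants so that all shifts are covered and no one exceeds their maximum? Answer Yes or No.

Yes

One valid schedule: Mon-PM→Farahani, Tue-AM→Mendoza, Tue-PM→Beaumont, Wed-AM→Beaumont, Wed-PM→Marcus, Thu-AM→Marcus, Thu-PM→Fong+Horvat, Fri-AM→Mendoza, Fri-PM→Dubois, Sat-AM→Fong+Horvat, Sat-PM→Dana, Sun-AM→Dana.
Loads: Farahani 1/1, Mendoza 2/2, Dana 2/2, Beaumont 2/2, Marcus 2/2, Dubois 1/1, Fong 2/2, Horvat 2/2 — all within limits.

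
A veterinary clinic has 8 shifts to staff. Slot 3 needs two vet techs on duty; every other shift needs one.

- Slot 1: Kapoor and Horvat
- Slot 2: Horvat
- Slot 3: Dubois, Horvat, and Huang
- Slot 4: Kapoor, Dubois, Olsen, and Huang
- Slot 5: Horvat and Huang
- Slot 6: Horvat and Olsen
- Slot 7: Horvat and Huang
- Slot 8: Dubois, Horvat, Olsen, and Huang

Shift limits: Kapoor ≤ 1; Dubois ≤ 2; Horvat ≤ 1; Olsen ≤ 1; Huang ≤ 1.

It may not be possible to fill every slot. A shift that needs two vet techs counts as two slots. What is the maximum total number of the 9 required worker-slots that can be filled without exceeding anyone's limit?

Total capacity across all vet techs is 1+2+1+1+1 = 6, and 9 slots are needed, so at most 6 can be filled.
An assignment achieving 6: Slot 1→Kapoor, Slot 2→Horvat, Slot 3→Dubois, Slot 4→Dubois, Slot 5→Huang, Slot 6→Olsen.
Loads: Kapoor 1/1, Dubois 2/2, Horvat 1/1, Olsen 1/1, Huang 1/1.

6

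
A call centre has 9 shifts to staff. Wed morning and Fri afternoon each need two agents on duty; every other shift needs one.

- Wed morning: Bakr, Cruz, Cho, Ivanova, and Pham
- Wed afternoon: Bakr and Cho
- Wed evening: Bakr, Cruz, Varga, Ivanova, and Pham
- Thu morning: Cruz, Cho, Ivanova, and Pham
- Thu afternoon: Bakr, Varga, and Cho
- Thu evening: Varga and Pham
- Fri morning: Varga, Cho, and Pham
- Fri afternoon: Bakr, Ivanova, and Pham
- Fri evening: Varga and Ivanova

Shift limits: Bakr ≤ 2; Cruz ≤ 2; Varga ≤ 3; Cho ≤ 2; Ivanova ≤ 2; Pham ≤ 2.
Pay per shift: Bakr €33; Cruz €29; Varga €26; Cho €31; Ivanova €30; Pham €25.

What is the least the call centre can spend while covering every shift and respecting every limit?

Picking the cheapest available agent for each shift independently would cost €292, but that ignores the shift limits.
An optimal schedule: Wed morning→Ivanova+Cho, Wed afternoon→Cho, Wed evening→Cruz, Thu morning→Cruz, Thu afternoon→Varga, Thu evening→Pham, Fri morning→Varga, Fri afternoon→Pham+Ivanova, Fri evening→Varga.
Total: 30 + 31 + 31 + 29 + 29 + 26 + 25 + 26 + 25 + 30 + 26 = €308.

€308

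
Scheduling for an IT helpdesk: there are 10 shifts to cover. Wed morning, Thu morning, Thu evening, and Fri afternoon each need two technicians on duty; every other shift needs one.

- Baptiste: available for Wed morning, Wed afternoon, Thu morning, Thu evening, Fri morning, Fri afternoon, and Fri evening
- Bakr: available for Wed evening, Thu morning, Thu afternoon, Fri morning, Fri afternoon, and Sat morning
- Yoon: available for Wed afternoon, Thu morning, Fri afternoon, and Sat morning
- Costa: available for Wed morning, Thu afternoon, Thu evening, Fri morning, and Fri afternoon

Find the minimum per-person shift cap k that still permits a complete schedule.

4

With 4 technicians and 14 worker-slots to fill, someone must work at least ⌈14/4⌉ = 4 shifts, so k ≥ 4.
k = 4 works: Wed morning→Baptiste+Costa, Wed afternoon→Baptiste, Wed evening→Bakr, Thu morning→Bakr+Yoon, Thu afternoon→Bakr, Thu evening→Baptiste+Costa, Fri morning→Costa, Fri afternoon→Yoon+Costa, Fri evening→Baptiste, Sat morning→Bakr.
Loads: Baptiste 4, Bakr 4, Yoon 2, Costa 4 — all ≤ 4.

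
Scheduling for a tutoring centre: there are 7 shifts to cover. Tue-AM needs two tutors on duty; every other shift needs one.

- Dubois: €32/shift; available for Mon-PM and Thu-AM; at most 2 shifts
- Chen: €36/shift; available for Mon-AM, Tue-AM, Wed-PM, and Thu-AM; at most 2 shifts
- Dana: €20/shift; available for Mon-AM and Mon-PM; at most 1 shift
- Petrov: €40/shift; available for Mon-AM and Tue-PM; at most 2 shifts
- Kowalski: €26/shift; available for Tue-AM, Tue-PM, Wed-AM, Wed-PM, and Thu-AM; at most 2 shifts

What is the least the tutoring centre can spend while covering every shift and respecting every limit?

€248

Tue-AM can only be covered by Chen and Kowalski, so that assignment is forced.
Wed-AM can only be covered by Kowalski, so that assignment is forced.
Picking the cheapest available tutor for each shift independently would cost €206, but that ignores the shift limits.
An optimal schedule: Mon-AM→Dana, Mon-PM→Dubois, Tue-AM→Chen+Kowalski, Tue-PM→Petrov, Wed-AM→Kowalski, Wed-PM→Chen, Thu-AM→Dubois.
Total: 20 + 32 + 36 + 26 + 40 + 26 + 36 + 32 = €248.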